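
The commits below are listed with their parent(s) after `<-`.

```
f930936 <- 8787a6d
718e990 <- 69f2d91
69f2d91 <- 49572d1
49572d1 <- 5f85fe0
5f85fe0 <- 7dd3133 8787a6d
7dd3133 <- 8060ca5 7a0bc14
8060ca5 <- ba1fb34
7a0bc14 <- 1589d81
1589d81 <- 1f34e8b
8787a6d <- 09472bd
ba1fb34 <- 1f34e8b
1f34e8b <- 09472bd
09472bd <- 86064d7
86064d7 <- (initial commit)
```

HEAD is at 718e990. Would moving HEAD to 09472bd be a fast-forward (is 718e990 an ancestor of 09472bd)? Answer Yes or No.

No

A fast-forward from 718e990 to 09472bd is possible iff 718e990 is an ancestor of 09472bd.
Ancestors of 09472bd: {09472bd, 86064d7}.
718e990 is not among them, so fast-forward is not possible.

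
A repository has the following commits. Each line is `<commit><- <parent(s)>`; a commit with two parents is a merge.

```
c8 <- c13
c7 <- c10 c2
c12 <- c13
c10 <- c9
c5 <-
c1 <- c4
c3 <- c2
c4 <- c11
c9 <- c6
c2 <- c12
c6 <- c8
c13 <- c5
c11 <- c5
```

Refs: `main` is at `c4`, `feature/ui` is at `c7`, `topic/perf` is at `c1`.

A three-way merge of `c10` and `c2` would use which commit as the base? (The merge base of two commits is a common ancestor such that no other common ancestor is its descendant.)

Ancestors of c10: {c10, c13, c5, c6, c8, c9}.
Ancestors of c2: {c12, c13, c2, c5}.
Common ancestors: {c13, c5}.
Among these, c13 is not an ancestor of any other common ancestor — it is the merge base.

c13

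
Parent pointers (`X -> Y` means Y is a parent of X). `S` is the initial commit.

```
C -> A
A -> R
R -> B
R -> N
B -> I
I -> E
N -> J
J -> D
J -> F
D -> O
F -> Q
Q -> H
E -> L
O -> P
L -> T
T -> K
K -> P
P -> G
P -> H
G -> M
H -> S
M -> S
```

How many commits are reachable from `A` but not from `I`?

Reachable from A: {A, B, D, E, F, G, H, I, J, K, L, M, N, O, P, Q, R, S, T}.
Reachable from I: {E, G, H, I, K, L, M, P, S, T}.
In A's history but not I's: {A, B, D, F, J, N, O, Q, R} — 9 commits.

9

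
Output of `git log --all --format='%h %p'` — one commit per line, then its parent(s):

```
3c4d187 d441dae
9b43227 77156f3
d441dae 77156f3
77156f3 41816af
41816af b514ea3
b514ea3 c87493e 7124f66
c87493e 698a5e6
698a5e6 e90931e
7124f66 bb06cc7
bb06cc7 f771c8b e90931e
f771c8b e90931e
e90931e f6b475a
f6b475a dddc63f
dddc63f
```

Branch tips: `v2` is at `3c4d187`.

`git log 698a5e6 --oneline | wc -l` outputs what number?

4

Walking parent pointers from 698a5e6: reachable set = {698a5e6, dddc63f, e90931e, f6b475a}.
That is 4 commits.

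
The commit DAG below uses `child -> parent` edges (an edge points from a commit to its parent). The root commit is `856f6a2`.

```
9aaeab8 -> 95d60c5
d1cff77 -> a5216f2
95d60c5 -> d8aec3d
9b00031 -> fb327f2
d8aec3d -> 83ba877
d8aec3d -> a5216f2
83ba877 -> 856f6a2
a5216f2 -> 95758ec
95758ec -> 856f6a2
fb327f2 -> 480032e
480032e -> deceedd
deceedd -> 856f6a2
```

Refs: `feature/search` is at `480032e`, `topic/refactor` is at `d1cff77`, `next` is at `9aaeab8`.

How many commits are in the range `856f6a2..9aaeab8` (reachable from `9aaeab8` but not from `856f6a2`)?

6

Reachable from 9aaeab8: {83ba877, 856f6a2, 95758ec, 95d60c5, 9aaeab8, a5216f2, d8aec3d}.
Reachable from 856f6a2: {856f6a2}.
In 9aaeab8's history but not 856f6a2's: {83ba877, 95758ec, 95d60c5, 9aaeab8, a5216f2, d8aec3d} — 6 commits.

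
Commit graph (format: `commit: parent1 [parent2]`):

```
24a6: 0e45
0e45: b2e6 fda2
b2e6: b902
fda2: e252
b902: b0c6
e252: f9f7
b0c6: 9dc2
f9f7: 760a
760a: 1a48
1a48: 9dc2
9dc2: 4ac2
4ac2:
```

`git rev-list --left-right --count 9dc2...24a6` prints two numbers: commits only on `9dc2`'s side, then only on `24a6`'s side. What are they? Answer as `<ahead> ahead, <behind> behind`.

0 ahead, 10 behind

Reachable from 9dc2: {4ac2, 9dc2}.
Reachable from 24a6: {0e45, 1a48, 24a6, 4ac2, 760a, 9dc2, b0c6, b2e6, b902, e252, f9f7, fda2}.
Only in 9dc2's history (ahead): {} — 0.
Only in 24a6's history (behind): {0e45, 1a48, 24a6, 760a, b0c6, b2e6, b902, e252, f9f7, fda2} — 10.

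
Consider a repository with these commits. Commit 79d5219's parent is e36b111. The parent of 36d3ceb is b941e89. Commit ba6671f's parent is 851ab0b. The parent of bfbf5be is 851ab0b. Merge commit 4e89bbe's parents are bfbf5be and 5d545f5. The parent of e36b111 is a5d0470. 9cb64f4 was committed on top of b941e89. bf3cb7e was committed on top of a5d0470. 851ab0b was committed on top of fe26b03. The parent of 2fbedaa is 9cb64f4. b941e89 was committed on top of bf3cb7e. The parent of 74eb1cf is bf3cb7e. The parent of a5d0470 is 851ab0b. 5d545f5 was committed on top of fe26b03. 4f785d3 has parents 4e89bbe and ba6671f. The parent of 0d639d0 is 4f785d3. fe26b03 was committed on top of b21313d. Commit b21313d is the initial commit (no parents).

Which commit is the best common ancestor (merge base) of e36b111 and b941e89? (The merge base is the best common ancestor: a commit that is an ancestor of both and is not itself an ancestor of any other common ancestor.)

Ancestors of e36b111: {851ab0b, a5d0470, b21313d, e36b111, fe26b03}.
Ancestors of b941e89: {851ab0b, a5d0470, b21313d, b941e89, bf3cb7e, fe26b03}.
Common ancestors: {851ab0b, a5d0470, b21313d, fe26b03}.
Among these, a5d0470 is not an ancestor of any other common ancestor — it is the merge base.

a5d0470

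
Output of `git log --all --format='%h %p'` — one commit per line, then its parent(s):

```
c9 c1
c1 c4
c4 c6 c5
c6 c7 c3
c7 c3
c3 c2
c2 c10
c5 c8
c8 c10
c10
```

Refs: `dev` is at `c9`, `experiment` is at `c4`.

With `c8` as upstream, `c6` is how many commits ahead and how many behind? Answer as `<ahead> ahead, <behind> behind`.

Reachable from c6: {c10, c2, c3, c6, c7}.
Reachable from c8: {c10, c8}.
Only in c6's history (ahead): {c2, c3, c6, c7} — 4.
Only in c8's history (behind): {c8} — 1.

4 ahead, 1 behind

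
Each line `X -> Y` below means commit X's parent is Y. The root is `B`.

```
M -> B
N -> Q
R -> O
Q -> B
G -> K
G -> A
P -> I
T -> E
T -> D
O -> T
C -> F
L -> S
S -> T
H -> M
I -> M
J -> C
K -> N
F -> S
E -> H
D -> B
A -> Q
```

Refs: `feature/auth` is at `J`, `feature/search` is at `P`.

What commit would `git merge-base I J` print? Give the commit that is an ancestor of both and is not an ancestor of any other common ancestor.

M

Ancestors of I: {B, I, M}.
Ancestors of J: {B, C, D, E, F, H, J, M, S, T}.
Common ancestors: {B, M}.
Among these, M is not an ancestor of any other common ancestor — it is the merge base.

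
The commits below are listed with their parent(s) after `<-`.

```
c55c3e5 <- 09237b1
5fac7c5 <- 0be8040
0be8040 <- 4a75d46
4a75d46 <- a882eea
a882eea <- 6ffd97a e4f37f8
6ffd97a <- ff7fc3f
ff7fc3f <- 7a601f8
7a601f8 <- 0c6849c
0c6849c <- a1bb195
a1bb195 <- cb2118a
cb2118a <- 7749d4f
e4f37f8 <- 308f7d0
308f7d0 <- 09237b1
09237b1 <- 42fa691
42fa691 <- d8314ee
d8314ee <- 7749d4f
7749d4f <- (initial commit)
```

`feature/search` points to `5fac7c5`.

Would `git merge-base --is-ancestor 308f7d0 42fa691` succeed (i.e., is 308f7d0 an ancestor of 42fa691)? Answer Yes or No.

Ancestors of 42fa691: {42fa691, 7749d4f, d8314ee}.
308f7d0 is not in that set, so it is not an ancestor of 42fa691.

No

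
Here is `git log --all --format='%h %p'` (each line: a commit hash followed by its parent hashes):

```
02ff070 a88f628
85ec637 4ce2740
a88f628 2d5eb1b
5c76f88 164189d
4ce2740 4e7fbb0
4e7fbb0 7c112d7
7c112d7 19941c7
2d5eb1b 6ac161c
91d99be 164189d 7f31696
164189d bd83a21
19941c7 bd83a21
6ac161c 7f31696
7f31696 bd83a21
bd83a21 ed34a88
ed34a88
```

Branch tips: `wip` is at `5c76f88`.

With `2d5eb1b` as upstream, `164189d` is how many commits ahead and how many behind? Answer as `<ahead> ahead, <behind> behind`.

Reachable from 164189d: {164189d, bd83a21, ed34a88}.
Reachable from 2d5eb1b: {2d5eb1b, 6ac161c, 7f31696, bd83a21, ed34a88}.
Only in 164189d's history (ahead): {164189d} — 1.
Only in 2d5eb1b's history (behind): {2d5eb1b, 6ac161c, 7f31696} — 3.

1 ahead, 3 behind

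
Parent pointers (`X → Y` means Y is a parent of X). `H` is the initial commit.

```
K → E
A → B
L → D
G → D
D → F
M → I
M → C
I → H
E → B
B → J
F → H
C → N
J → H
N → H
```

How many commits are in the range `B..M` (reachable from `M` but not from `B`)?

Reachable from M: {C, H, I, M, N}.
Reachable from B: {B, H, J}.
In M's history but not B's: {C, I, M, N} — 4 commits.

4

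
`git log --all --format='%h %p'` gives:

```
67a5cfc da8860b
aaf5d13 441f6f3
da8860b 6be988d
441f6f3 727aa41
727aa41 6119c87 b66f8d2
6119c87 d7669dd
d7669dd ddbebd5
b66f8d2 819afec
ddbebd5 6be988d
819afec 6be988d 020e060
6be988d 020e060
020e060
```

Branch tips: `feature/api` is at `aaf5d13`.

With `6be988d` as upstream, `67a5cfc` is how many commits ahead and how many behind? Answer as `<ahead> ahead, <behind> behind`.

Reachable from 67a5cfc: {020e060, 67a5cfc, 6be988d, da8860b}.
Reachable from 6be988d: {020e060, 6be988d}.
Only in 67a5cfc's history (ahead): {67a5cfc, da8860b} — 2.
Only in 6be988d's history (behind): {} — 0.

2 ahead, 0 behind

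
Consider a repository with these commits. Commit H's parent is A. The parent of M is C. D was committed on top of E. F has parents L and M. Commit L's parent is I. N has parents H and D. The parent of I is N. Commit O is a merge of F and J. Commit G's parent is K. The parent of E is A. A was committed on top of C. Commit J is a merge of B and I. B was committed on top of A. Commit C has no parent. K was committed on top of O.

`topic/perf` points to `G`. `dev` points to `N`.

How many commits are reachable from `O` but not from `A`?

11

Reachable from O: {A, B, C, D, E, F, H, I, J, L, M, N, O}.
Reachable from A: {A, C}.
In O's history but not A's: {B, D, E, F, H, I, J, L, M, N, O} — 11 commits.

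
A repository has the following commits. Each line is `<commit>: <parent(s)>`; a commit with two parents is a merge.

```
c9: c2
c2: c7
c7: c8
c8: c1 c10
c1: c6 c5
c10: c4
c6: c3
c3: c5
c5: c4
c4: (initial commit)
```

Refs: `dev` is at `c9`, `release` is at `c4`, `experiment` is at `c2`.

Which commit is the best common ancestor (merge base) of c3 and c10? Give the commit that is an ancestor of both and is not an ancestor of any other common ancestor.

Ancestors of c3: {c3, c4, c5}.
Ancestors of c10: {c10, c4}.
Common ancestors: {c4}.
The only common ancestor is c4, so it is the merge base.

c4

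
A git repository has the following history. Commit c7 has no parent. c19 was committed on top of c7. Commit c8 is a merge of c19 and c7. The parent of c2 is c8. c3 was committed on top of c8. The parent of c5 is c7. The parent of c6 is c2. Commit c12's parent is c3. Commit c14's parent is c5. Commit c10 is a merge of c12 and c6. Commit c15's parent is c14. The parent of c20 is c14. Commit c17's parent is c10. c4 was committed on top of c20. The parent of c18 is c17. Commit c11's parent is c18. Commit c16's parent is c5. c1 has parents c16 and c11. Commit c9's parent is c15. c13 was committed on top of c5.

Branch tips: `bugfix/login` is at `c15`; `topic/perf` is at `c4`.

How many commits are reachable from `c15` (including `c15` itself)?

Walking parent pointers from c15: reachable set = {c14, c15, c5, c7}.
That is 4 commits.

4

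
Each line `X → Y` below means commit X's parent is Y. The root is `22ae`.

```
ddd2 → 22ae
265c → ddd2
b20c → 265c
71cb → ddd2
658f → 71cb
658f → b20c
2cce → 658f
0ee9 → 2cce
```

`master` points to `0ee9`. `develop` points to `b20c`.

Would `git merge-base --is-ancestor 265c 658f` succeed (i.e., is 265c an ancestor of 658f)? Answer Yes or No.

Ancestors of 658f (commits reachable by following parents): {22ae, 265c, 658f, 71cb, b20c, ddd2}.
265c is in that set, so it is an ancestor of 658f.

Yes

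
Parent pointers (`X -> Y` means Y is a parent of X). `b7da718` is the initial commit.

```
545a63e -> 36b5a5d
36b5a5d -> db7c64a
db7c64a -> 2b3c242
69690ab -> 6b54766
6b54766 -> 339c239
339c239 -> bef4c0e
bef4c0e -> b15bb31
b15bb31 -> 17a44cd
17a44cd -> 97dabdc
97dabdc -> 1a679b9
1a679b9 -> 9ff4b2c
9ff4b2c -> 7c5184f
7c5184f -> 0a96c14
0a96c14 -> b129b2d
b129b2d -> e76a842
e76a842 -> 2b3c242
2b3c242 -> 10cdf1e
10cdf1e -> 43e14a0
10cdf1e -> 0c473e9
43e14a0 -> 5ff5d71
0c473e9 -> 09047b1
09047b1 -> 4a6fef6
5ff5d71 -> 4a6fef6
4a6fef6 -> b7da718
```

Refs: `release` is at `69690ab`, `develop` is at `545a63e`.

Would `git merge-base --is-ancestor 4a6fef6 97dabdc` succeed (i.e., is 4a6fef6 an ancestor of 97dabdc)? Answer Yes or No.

Yes

Ancestors of 97dabdc (commits reachable by following parents): {09047b1, 0a96c14, 0c473e9, 10cdf1e, 1a679b9, 2b3c242, 43e14a0, 4a6fef6, 5ff5d71, 7c5184f, 97dabdc, 9ff4b2c, b129b2d, b7da718, e76a842}.
4a6fef6 is in that set, so it is an ancestor of 97dabdc.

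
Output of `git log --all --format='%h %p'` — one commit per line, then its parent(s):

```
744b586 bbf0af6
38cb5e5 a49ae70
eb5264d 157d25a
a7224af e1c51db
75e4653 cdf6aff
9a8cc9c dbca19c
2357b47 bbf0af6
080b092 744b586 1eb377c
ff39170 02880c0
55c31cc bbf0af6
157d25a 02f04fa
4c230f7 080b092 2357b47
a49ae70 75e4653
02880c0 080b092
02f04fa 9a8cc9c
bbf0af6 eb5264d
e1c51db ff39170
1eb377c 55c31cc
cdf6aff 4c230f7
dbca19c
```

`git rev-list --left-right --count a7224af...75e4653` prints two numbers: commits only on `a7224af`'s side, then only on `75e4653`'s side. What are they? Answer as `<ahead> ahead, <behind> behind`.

Reachable from a7224af: {02880c0, 02f04fa, 080b092, 157d25a, 1eb377c, 55c31cc, 744b586, 9a8cc9c, a7224af, bbf0af6, dbca19c, e1c51db, eb5264d, ff39170}.
Reachable from 75e4653: {02f04fa, 080b092, 157d25a, 1eb377c, 2357b47, 4c230f7, 55c31cc, 744b586, 75e4653, 9a8cc9c, bbf0af6, cdf6aff, dbca19c, eb5264d}.
Only in a7224af's history (ahead): {02880c0, a7224af, e1c51db, ff39170} — 4.
Only in 75e4653's history (behind): {2357b47, 4c230f7, 75e4653, cdf6aff} — 4.

4 ahead, 4 behind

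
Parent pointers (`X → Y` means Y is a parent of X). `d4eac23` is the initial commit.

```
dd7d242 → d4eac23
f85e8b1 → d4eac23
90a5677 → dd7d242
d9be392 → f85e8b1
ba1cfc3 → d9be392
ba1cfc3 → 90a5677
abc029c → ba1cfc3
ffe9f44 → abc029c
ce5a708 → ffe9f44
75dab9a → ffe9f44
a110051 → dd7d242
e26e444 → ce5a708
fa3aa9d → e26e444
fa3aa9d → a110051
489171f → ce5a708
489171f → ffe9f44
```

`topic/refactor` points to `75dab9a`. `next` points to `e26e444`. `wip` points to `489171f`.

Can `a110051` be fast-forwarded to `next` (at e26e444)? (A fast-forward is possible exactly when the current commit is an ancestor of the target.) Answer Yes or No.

A fast-forward from a110051 to e26e444 is possible iff a110051 is an ancestor of e26e444.
Ancestors of e26e444: {90a5677, abc029c, ba1cfc3, ce5a708, d4eac23, d9be392, dd7d242, e26e444, f85e8b1, ffe9f44}.
a110051 is not among them, so fast-forward is not possible.

No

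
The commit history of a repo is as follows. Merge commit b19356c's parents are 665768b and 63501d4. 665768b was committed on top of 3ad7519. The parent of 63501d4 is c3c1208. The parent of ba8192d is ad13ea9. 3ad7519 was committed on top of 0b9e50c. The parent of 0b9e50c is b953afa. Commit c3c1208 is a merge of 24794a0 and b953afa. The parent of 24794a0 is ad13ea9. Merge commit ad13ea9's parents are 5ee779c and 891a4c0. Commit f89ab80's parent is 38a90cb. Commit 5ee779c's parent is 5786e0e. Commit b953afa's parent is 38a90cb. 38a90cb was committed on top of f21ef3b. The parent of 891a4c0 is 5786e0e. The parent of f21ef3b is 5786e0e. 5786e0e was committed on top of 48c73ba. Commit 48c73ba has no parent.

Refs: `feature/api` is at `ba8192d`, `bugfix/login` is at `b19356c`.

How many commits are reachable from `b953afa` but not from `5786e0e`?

3

Reachable from b953afa: {38a90cb, 48c73ba, 5786e0e, b953afa, f21ef3b}.
Reachable from 5786e0e: {48c73ba, 5786e0e}.
In b953afa's history but not 5786e0e's: {38a90cb, b953afa, f21ef3b} — 3 commits.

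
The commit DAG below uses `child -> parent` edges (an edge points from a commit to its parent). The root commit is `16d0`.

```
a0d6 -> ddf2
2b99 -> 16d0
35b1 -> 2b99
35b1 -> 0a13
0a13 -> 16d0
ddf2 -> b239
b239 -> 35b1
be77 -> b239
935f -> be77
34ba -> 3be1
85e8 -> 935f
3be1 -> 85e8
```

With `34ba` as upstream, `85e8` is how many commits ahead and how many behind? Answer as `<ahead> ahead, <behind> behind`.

Reachable from 85e8: {0a13, 16d0, 2b99, 35b1, 85e8, 935f, b239, be77}.
Reachable from 34ba: {0a13, 16d0, 2b99, 34ba, 35b1, 3be1, 85e8, 935f, b239, be77}.
Only in 85e8's history (ahead): {} — 0.
Only in 34ba's history (behind): {34ba, 3be1} — 2.

0 ahead, 2 behind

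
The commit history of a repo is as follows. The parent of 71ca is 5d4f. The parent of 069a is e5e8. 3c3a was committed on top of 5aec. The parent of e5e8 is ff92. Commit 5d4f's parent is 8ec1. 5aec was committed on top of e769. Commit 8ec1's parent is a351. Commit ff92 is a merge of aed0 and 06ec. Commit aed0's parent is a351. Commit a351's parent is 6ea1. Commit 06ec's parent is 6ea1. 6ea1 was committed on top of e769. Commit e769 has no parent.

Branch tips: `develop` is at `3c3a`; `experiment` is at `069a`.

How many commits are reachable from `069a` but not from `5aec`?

Reachable from 069a: {069a, 06ec, 6ea1, a351, aed0, e5e8, e769, ff92}.
Reachable from 5aec: {5aec, e769}.
In 069a's history but not 5aec's: {069a, 06ec, 6ea1, a351, aed0, e5e8, ff92} — 7 commits.

7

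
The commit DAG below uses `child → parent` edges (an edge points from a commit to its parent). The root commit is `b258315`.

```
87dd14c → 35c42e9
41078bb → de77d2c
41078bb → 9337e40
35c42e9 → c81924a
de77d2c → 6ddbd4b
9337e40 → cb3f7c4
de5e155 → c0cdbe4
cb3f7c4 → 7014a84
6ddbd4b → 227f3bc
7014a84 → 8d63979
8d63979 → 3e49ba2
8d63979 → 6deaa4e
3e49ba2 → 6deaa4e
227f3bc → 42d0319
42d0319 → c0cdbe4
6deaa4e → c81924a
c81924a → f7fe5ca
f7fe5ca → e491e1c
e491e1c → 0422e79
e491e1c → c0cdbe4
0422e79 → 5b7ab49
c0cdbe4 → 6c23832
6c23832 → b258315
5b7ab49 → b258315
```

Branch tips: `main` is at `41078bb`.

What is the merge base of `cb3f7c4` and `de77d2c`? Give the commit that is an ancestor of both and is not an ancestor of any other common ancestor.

c0cdbe4

Ancestors of cb3f7c4: {0422e79, 3e49ba2, 5b7ab49, 6c23832, 6deaa4e, 7014a84, 8d63979, b258315, c0cdbe4, c81924a, cb3f7c4, e491e1c, f7fe5ca}.
Ancestors of de77d2c: {227f3bc, 42d0319, 6c23832, 6ddbd4b, b258315, c0cdbe4, de77d2c}.
Common ancestors: {6c23832, b258315, c0cdbe4}.
Among these, c0cdbe4 is not an ancestor of any other common ancestor — it is the merge base.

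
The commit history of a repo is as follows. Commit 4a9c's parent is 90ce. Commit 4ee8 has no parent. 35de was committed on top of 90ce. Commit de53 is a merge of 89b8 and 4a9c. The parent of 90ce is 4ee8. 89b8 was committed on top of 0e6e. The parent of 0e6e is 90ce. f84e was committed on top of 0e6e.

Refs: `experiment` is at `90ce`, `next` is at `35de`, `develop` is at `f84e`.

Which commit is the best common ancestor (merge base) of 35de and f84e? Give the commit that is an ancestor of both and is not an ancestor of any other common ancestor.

90ce

Ancestors of 35de: {35de, 4ee8, 90ce}.
Ancestors of f84e: {0e6e, 4ee8, 90ce, f84e}.
Common ancestors: {4ee8, 90ce}.
Among these, 90ce is not an ancestor of any other common ancestor — it is the merge base.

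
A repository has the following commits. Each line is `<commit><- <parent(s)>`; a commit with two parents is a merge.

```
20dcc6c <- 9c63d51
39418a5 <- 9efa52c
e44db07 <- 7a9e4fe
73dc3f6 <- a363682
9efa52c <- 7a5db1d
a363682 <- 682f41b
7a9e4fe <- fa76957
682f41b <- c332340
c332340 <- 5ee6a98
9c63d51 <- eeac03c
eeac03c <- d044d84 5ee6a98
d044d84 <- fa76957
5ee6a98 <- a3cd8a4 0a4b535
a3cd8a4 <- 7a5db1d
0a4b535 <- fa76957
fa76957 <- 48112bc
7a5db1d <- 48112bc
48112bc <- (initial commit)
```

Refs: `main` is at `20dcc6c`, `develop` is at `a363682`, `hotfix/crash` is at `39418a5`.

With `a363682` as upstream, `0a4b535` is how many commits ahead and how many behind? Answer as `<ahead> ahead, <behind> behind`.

Reachable from 0a4b535: {0a4b535, 48112bc, fa76957}.
Reachable from a363682: {0a4b535, 48112bc, 5ee6a98, 682f41b, 7a5db1d, a363682, a3cd8a4, c332340, fa76957}.
Only in 0a4b535's history (ahead): {} — 0.
Only in a363682's history (behind): {5ee6a98, 682f41b, 7a5db1d, a363682, a3cd8a4, c332340} — 6.

0 ahead, 6 behind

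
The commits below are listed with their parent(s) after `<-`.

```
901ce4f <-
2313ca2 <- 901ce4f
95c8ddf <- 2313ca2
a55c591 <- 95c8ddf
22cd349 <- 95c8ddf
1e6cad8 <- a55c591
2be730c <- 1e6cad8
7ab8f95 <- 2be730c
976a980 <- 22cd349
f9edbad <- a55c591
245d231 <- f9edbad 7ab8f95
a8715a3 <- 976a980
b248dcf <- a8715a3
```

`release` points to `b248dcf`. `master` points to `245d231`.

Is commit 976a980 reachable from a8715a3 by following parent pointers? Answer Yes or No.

Ancestors of a8715a3 (commits reachable by following parents): {22cd349, 2313ca2, 901ce4f, 95c8ddf, 976a980, a8715a3}.
976a980 is in that set, so it is an ancestor of a8715a3.

Yes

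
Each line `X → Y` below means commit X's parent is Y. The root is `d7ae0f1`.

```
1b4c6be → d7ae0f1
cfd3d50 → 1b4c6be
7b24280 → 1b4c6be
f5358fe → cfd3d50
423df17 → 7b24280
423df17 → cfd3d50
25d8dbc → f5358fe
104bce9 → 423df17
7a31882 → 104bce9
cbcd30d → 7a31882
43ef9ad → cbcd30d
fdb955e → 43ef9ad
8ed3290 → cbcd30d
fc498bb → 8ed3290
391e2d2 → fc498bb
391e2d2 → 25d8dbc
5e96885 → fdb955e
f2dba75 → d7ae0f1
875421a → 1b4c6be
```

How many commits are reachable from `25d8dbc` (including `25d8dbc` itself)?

Walking parent pointers from 25d8dbc: reachable set = {1b4c6be, 25d8dbc, cfd3d50, d7ae0f1, f5358fe}.
That is 5 commits.

5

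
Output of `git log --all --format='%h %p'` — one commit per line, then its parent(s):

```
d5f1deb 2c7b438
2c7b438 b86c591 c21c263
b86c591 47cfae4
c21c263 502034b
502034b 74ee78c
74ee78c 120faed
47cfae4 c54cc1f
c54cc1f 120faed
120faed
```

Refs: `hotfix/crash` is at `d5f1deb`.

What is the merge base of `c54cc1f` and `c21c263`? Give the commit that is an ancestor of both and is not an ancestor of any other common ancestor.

Ancestors of c54cc1f: {120faed, c54cc1f}.
Ancestors of c21c263: {120faed, 502034b, 74ee78c, c21c263}.
Common ancestors: {120faed}.
The only common ancestor is 120faed, so it is the merge base.

120faed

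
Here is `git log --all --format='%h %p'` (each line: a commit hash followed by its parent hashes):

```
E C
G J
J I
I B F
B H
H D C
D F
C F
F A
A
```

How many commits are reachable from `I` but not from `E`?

4

Reachable from I: {A, B, C, D, F, H, I}.
Reachable from E: {A, C, E, F}.
In I's history but not E's: {B, D, H, I} — 4 commits.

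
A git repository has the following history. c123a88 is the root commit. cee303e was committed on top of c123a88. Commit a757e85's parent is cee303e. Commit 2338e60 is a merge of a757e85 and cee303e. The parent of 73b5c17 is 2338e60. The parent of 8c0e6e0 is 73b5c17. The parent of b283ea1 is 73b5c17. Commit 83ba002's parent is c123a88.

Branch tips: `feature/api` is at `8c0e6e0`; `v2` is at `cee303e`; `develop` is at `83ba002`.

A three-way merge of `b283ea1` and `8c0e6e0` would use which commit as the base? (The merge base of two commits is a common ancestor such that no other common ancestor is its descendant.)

73b5c17

Ancestors of b283ea1: {2338e60, 73b5c17, a757e85, b283ea1, c123a88, cee303e}.
Ancestors of 8c0e6e0: {2338e60, 73b5c17, 8c0e6e0, a757e85, c123a88, cee303e}.
Common ancestors: {2338e60, 73b5c17, a757e85, c123a88, cee303e}.
Among these, 73b5c17 is not an ancestor of any other common ancestor — it is the merge base.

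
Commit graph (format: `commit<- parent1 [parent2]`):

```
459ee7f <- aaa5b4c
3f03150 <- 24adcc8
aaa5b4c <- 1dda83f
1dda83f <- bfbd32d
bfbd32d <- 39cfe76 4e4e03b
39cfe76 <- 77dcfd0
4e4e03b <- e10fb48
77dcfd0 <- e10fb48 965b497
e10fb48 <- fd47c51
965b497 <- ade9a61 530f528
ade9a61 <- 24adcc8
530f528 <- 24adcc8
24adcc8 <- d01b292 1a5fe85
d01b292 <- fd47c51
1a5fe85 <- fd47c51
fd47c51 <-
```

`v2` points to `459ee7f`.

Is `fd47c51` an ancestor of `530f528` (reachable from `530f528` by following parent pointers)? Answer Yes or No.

Ancestors of 530f528 (commits reachable by following parents): {1a5fe85, 24adcc8, 530f528, d01b292, fd47c51}.
fd47c51 is in that set, so it is an ancestor of 530f528.

Yes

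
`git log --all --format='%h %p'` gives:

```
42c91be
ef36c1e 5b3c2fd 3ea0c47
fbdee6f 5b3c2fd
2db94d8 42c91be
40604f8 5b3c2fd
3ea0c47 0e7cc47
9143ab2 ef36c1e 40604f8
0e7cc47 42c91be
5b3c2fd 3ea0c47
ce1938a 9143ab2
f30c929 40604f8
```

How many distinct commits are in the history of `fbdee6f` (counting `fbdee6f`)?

5

Walking parent pointers from fbdee6f: reachable set = {0e7cc47, 3ea0c47, 42c91be, 5b3c2fd, fbdee6f}.
That is 5 commits.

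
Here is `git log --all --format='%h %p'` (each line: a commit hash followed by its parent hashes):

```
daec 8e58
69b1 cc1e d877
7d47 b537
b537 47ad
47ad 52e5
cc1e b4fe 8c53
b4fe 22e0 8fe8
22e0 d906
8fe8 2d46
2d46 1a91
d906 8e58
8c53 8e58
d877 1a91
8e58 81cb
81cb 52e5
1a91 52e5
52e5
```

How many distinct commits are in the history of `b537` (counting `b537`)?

3

Walking parent pointers from b537: reachable set = {47ad, 52e5, b537}.
That is 3 commits.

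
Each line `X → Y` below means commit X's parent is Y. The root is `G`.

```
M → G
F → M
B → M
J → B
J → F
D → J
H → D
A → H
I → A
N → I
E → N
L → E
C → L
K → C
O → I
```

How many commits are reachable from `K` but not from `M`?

Reachable from K: {A, B, C, D, E, F, G, H, I, J, K, L, M, N}.
Reachable from M: {G, M}.
In K's history but not M's: {A, B, C, D, E, F, H, I, J, K, L, N} — 12 commits.

12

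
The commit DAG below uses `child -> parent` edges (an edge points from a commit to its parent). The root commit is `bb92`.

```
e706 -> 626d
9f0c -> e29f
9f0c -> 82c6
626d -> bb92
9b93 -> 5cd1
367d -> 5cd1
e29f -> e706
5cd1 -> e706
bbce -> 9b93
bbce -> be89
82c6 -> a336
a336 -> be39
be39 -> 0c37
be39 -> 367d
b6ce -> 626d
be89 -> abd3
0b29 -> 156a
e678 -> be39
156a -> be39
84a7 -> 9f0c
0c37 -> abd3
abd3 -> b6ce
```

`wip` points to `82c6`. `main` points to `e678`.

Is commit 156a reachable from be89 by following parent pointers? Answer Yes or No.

Ancestors of be89: {626d, abd3, b6ce, bb92, be89}.
156a is not in that set, so it is not an ancestor of be89.

No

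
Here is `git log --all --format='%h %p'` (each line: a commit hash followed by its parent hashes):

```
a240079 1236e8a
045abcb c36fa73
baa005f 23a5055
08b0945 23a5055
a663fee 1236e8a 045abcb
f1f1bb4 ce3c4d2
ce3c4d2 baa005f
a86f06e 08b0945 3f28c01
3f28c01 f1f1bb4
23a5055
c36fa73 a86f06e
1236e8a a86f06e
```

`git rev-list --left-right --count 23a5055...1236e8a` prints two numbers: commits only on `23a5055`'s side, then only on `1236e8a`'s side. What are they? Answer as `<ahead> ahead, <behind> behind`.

Reachable from 23a5055: {23a5055}.
Reachable from 1236e8a: {08b0945, 1236e8a, 23a5055, 3f28c01, a86f06e, baa005f, ce3c4d2, f1f1bb4}.
Only in 23a5055's history (ahead): {} — 0.
Only in 1236e8a's history (behind): {08b0945, 1236e8a, 3f28c01, a86f06e, baa005f, ce3c4d2, f1f1bb4} — 7.

0 ahead, 7 behind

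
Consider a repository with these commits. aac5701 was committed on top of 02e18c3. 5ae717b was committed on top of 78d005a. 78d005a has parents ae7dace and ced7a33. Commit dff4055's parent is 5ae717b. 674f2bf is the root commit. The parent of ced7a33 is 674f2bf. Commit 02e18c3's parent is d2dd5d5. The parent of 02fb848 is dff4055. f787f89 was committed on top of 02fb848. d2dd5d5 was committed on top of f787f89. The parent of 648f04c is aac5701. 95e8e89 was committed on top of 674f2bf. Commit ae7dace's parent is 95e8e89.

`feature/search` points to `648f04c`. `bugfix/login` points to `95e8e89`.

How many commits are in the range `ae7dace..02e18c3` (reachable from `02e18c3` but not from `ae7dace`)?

Reachable from 02e18c3: {02e18c3, 02fb848, 5ae717b, 674f2bf, 78d005a, 95e8e89, ae7dace, ced7a33, d2dd5d5, dff4055, f787f89}.
Reachable from ae7dace: {674f2bf, 95e8e89, ae7dace}.
In 02e18c3's history but not ae7dace's: {02e18c3, 02fb848, 5ae717b, 78d005a, ced7a33, d2dd5d5, dff4055, f787f89} — 8 commits.

8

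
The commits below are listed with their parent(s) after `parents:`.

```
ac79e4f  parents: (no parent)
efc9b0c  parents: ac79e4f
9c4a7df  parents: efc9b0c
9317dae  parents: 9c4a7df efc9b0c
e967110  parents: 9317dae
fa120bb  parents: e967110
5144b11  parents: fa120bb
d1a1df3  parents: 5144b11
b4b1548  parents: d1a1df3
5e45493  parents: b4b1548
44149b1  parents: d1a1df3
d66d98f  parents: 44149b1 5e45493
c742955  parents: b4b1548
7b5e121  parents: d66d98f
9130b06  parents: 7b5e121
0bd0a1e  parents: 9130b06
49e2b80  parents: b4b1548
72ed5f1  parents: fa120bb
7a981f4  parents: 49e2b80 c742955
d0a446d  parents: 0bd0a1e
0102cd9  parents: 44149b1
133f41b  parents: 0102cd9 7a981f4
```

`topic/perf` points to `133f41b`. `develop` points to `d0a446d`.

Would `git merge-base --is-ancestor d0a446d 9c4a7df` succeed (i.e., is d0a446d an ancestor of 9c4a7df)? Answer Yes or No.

Ancestors of 9c4a7df: {9c4a7df, ac79e4f, efc9b0c}.
d0a446d is not in that set, so it is not an ancestor of 9c4a7df.

No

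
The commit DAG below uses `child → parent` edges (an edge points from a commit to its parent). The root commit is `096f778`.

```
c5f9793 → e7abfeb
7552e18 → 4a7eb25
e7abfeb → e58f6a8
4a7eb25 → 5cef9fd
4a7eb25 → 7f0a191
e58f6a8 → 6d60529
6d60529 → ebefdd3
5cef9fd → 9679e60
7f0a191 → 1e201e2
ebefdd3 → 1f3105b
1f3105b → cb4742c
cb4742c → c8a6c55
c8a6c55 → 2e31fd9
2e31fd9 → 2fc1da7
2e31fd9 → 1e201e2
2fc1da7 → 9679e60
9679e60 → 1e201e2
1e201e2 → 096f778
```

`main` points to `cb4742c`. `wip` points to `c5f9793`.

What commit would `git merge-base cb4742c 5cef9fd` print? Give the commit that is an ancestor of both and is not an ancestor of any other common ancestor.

9679e60

Ancestors of cb4742c: {096f778, 1e201e2, 2e31fd9, 2fc1da7, 9679e60, c8a6c55, cb4742c}.
Ancestors of 5cef9fd: {096f778, 1e201e2, 5cef9fd, 9679e60}.
Common ancestors: {096f778, 1e201e2, 9679e60}.
Among these, 9679e60 is not an ancestor of any other common ancestor — it is the merge base.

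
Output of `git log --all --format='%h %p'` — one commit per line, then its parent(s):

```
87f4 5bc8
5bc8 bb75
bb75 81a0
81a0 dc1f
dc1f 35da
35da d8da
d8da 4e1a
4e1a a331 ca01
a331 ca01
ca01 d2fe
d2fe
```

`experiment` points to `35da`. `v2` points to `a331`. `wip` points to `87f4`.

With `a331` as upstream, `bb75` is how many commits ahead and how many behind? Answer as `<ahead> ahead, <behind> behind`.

Reachable from bb75: {35da, 4e1a, 81a0, a331, bb75, ca01, d2fe, d8da, dc1f}.
Reachable from a331: {a331, ca01, d2fe}.
Only in bb75's history (ahead): {35da, 4e1a, 81a0, bb75, d8da, dc1f} — 6.
Only in a331's history (behind): {} — 0.

6 ahead, 0 behind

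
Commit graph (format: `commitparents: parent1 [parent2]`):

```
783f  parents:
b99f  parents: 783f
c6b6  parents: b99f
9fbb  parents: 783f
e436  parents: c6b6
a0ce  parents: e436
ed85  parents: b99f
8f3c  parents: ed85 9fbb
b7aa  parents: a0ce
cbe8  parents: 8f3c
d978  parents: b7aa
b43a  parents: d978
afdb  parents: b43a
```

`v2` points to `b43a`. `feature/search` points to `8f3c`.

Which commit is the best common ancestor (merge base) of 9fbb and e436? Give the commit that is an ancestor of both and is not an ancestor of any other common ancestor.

783f

Ancestors of 9fbb: {783f, 9fbb}.
Ancestors of e436: {783f, b99f, c6b6, e436}.
Common ancestors: {783f}.
The only common ancestor is 783f, so it is the merge base.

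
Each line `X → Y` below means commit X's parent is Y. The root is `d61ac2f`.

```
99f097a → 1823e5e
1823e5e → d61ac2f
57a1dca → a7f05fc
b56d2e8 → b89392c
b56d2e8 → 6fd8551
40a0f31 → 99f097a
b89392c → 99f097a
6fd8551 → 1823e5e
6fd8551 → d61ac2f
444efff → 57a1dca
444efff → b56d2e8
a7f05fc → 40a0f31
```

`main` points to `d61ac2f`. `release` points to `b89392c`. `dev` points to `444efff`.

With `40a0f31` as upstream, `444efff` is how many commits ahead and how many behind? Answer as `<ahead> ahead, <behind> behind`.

6 ahead, 0 behind

Reachable from 444efff: {1823e5e, 40a0f31, 444efff, 57a1dca, 6fd8551, 99f097a, a7f05fc, b56d2e8, b89392c, d61ac2f}.
Reachable from 40a0f31: {1823e5e, 40a0f31, 99f097a, d61ac2f}.
Only in 444efff's history (ahead): {444efff, 57a1dca, 6fd8551, a7f05fc, b56d2e8, b89392c} — 6.
Only in 40a0f31's history (behind): {} — 0.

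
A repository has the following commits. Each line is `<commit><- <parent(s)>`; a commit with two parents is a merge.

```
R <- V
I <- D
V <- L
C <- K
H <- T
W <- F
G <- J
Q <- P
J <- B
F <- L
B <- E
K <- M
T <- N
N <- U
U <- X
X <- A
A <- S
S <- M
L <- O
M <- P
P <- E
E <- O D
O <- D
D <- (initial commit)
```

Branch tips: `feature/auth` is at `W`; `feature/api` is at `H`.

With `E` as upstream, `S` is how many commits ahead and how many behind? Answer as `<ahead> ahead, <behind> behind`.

3 ahead, 0 behind

Reachable from S: {D, E, M, O, P, S}.
Reachable from E: {D, E, O}.
Only in S's history (ahead): {M, P, S} — 3.
Only in E's history (behind): {} — 0.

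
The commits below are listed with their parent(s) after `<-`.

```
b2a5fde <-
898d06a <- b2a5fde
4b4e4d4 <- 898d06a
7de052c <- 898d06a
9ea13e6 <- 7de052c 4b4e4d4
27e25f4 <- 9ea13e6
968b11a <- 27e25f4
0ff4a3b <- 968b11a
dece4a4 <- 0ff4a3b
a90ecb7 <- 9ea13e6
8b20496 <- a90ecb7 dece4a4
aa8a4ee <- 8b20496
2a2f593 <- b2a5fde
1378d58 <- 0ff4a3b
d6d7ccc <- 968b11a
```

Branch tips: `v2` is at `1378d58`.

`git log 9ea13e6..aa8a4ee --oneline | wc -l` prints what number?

Reachable from aa8a4ee: {0ff4a3b, 27e25f4, 4b4e4d4, 7de052c, 898d06a, 8b20496, 968b11a, 9ea13e6, a90ecb7, aa8a4ee, b2a5fde, dece4a4}.
Reachable from 9ea13e6: {4b4e4d4, 7de052c, 898d06a, 9ea13e6, b2a5fde}.
In aa8a4ee's history but not 9ea13e6's: {0ff4a3b, 27e25f4, 8b20496, 968b11a, a90ecb7, aa8a4ee, dece4a4} — 7 commits.

7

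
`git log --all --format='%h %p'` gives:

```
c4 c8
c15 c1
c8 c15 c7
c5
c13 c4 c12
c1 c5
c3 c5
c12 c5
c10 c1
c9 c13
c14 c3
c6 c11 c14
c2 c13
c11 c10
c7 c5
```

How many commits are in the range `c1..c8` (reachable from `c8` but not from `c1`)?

3

Reachable from c8: {c1, c15, c5, c7, c8}.
Reachable from c1: {c1, c5}.
In c8's history but not c1's: {c15, c7, c8} — 3 commits.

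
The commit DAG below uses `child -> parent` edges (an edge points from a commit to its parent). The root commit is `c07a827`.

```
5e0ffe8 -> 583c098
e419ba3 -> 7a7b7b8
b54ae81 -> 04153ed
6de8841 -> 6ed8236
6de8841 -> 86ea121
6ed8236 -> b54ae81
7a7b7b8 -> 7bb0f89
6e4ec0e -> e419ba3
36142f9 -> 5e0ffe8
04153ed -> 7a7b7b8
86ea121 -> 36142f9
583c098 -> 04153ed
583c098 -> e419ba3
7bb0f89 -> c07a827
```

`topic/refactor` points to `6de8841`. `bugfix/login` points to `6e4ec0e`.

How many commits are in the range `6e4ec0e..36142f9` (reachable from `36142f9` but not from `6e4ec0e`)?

Reachable from 36142f9: {04153ed, 36142f9, 583c098, 5e0ffe8, 7a7b7b8, 7bb0f89, c07a827, e419ba3}.
Reachable from 6e4ec0e: {6e4ec0e, 7a7b7b8, 7bb0f89, c07a827, e419ba3}.
In 36142f9's history but not 6e4ec0e's: {04153ed, 36142f9, 583c098, 5e0ffe8} — 4 commits.

4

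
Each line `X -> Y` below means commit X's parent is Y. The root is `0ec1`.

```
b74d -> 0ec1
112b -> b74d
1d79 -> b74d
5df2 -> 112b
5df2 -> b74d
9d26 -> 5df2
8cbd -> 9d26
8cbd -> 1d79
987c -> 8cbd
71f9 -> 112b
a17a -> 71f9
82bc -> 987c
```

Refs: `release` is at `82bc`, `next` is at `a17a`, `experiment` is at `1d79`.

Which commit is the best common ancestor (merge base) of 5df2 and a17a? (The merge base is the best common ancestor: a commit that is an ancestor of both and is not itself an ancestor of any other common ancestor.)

Ancestors of 5df2: {0ec1, 112b, 5df2, b74d}.
Ancestors of a17a: {0ec1, 112b, 71f9, a17a, b74d}.
Common ancestors: {0ec1, 112b, b74d}.
Among these, 112b is not an ancestor of any other common ancestor — it is the merge base.

112b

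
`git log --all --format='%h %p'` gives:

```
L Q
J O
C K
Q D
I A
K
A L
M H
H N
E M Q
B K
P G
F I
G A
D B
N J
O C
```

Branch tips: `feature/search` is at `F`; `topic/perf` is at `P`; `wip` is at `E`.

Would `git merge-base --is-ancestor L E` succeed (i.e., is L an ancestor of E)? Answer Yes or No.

Ancestors of E: {B, C, D, E, H, J, K, M, N, O, Q}.
L is not in that set, so it is not an ancestor of E.

No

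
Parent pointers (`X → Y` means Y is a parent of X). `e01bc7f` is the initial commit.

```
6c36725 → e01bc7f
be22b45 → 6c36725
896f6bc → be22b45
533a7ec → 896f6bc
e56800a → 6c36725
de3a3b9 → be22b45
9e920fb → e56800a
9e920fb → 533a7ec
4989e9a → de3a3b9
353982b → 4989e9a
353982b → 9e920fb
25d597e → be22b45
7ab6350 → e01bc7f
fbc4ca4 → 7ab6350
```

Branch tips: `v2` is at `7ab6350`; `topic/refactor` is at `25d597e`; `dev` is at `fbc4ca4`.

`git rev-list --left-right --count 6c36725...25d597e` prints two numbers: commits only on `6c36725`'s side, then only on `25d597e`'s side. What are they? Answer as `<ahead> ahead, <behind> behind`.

0 ahead, 2 behind

Reachable from 6c36725: {6c36725, e01bc7f}.
Reachable from 25d597e: {25d597e, 6c36725, be22b45, e01bc7f}.
Only in 6c36725's history (ahead): {} — 0.
Only in 25d597e's history (behind): {25d597e, be22b45} — 2.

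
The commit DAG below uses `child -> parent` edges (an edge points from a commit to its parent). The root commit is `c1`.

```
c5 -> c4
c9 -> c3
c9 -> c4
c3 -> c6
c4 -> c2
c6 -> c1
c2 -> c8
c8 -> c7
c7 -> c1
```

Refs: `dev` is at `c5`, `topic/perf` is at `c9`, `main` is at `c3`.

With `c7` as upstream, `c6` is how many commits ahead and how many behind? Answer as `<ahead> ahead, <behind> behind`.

1 ahead, 1 behind

Reachable from c6: {c1, c6}.
Reachable from c7: {c1, c7}.
Only in c6's history (ahead): {c6} — 1.
Only in c7's history (behind): {c7} — 1.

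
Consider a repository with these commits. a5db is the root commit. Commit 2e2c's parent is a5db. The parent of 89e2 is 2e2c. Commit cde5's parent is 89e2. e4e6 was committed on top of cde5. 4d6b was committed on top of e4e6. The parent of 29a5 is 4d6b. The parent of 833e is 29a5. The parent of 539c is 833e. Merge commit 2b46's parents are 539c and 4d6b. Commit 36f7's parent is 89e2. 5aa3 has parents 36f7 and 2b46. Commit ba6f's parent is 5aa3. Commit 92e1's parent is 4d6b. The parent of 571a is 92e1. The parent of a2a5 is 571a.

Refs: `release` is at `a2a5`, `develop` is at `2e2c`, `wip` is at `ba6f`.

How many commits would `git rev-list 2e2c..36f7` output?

2

Reachable from 36f7: {2e2c, 36f7, 89e2, a5db}.
Reachable from 2e2c: {2e2c, a5db}.
In 36f7's history but not 2e2c's: {36f7, 89e2} — 2 commits.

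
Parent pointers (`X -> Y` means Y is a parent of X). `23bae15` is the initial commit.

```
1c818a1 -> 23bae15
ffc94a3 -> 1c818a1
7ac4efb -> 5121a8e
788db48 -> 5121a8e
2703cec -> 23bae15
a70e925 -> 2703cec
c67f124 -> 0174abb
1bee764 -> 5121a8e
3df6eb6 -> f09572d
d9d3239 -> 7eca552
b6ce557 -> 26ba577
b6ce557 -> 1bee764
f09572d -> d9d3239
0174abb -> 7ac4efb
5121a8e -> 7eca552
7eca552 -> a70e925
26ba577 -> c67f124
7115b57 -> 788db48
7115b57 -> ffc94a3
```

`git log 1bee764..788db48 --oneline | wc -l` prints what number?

Reachable from 788db48: {23bae15, 2703cec, 5121a8e, 788db48, 7eca552, a70e925}.
Reachable from 1bee764: {1bee764, 23bae15, 2703cec, 5121a8e, 7eca552, a70e925}.
In 788db48's history but not 1bee764's: {788db48} — 1 commit.

1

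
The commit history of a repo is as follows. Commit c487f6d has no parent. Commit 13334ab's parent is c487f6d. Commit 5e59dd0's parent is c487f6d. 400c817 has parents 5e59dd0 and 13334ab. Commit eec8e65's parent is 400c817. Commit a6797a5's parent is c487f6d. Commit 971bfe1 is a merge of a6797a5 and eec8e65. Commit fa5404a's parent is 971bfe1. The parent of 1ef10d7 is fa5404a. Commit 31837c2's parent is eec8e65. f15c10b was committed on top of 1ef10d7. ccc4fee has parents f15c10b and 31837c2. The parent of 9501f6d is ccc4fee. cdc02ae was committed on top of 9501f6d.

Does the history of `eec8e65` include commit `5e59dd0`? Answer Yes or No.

Yes

Ancestors of eec8e65 (commits reachable by following parents): {13334ab, 400c817, 5e59dd0, c487f6d, eec8e65}.
5e59dd0 is in that set, so it is an ancestor of eec8e65.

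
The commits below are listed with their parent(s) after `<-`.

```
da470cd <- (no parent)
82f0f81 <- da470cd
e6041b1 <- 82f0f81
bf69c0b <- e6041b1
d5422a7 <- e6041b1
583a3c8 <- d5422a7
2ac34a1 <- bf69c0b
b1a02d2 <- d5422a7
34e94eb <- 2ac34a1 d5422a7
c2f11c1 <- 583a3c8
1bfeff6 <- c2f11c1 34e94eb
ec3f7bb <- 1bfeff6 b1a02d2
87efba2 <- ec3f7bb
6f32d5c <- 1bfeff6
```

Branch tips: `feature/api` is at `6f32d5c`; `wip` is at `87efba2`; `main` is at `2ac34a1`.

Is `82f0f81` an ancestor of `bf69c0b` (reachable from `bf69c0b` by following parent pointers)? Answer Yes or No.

Ancestors of bf69c0b (commits reachable by following parents): {82f0f81, bf69c0b, da470cd, e6041b1}.
82f0f81 is in that set, so it is an ancestor of bf69c0b.

Yes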